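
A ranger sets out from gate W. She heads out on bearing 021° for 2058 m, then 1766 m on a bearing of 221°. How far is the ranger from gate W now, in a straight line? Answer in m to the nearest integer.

Leg 1 (021°, 2058 m): east 2058 sin 21° = 737.52, north 2058 cos 21° = 1921.31
Leg 2 (221°, 1766 m): east 1766 sin 221° = -1158.60, north 1766 cos 221° = -1332.82
Net: -421.08 east, 588.49 north. Distance = √((-421.08)² + (588.49)²) = 723.623 m.

724 m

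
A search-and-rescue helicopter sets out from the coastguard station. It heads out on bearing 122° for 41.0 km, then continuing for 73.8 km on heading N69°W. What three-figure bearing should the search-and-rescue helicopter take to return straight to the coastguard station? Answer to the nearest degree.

Leg 1 (122°, 41.0 km): east 41.0 sin 122° = 34.77, north 41.0 cos 122° = -21.73
Leg 2 (N69°W, 73.8 km): east 73.8 sin 291° = -68.90, north 73.8 cos 291° = 26.45
Net displacement: -34.13 east, 4.72 north. Direction back to start is (34.13, -4.72): bearing = atan2(34.13, -4.72) mod 360° = 97.88° ≈ 098°.

098°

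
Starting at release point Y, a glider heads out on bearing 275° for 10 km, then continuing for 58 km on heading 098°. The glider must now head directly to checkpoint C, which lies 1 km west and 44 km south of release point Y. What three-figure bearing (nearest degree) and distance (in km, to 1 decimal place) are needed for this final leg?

Leg 1 (275°, 10 km): east 10 sin 275° = -9.96, north 10 cos 275° = 0.87
Leg 2 (098°, 58 km): east 58 sin 98° = 57.44, north 58 cos 98° = -8.07
Current position: (47.47, -7.20). Target: (-1, -44). Remaining: Δeast = -48.47, Δnorth = -36.80.
Bearing = atan2(-48.47, -36.80) mod 360° = 232.80°; distance = √((-48.47)² + (-36.80)²) = 60.860 km.

233°, 60.9 km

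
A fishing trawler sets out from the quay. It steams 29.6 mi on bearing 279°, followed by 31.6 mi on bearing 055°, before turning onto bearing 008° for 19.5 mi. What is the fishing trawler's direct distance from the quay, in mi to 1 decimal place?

42.1 mi

Leg 1 (279°, 29.6 mi): east 29.6 sin 279° = -29.24, north 29.6 cos 279° = 4.63
Leg 2 (055°, 31.6 mi): east 31.6 sin 55° = 25.89, north 31.6 cos 55° = 18.13
Leg 3 (008°, 19.5 mi): east 19.5 sin 8° = 2.71, north 19.5 cos 8° = 19.31
Net: -0.64 east, 42.07 north. Distance = √((-0.64)² + (42.07)²) = 42.071 mi.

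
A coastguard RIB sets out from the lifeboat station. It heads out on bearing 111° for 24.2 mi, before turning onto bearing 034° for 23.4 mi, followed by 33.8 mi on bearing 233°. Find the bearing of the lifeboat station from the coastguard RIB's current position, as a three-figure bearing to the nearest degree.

318°

Leg 1 (111°, 24.2 mi): east 24.2 sin 111° = 22.59, north 24.2 cos 111° = -8.67
Leg 2 (034°, 23.4 mi): east 23.4 sin 34° = 13.09, north 23.4 cos 34° = 19.40
Leg 3 (233°, 33.8 mi): east 33.8 sin 233° = -26.99, north 33.8 cos 233° = -20.34
Net displacement: 8.68 east, -9.61 north. Direction back to start is (-8.68, 9.61): bearing = atan2(-8.68, 9.61) mod 360° = 317.91° ≈ 318°.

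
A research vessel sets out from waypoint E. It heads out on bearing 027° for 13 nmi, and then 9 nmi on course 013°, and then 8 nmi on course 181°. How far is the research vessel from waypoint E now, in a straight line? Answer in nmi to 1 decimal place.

Leg 1 (027°, 13 nmi): east 13 sin 27° = 5.90, north 13 cos 27° = 11.58
Leg 2 (013°, 9 nmi): east 9 sin 13° = 2.02, north 9 cos 13° = 8.77
Leg 3 (181°, 8 nmi): east 8 sin 181° = -0.14, north 8 cos 181° = -8.00
Net: 7.79 east, 12.35 north. Distance = √((7.79)² + (12.35)²) = 14.603 nmi.

14.6 nmi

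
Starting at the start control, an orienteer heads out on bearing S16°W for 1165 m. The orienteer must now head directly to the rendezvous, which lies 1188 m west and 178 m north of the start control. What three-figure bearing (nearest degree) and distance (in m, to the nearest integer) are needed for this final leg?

326°, 1561 m

Leg 1 (S16°W, 1165 m): east 1165 sin 196° = -321.12, north 1165 cos 196° = -1119.87
Current position: (-321.12, -1119.87). Target: (-1188, 178). Remaining: Δeast = -866.88, Δnorth = 1297.87.
Bearing = atan2(-866.88, 1297.87) mod 360° = 326.26°; distance = √((-866.88)² + (1297.87)²) = 1560.753 m.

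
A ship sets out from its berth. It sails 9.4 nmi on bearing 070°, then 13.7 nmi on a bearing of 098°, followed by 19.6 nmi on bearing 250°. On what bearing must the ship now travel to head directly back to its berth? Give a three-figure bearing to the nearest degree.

324°

Leg 1 (070°, 9.4 nmi): east 9.4 sin 70° = 8.83, north 9.4 cos 70° = 3.21
Leg 2 (098°, 13.7 nmi): east 13.7 sin 98° = 13.57, north 13.7 cos 98° = -1.91
Leg 3 (250°, 19.6 nmi): east 19.6 sin 250° = -18.42, north 19.6 cos 250° = -6.70
Net displacement: 3.98 east, -5.40 north. Direction back to start is (-3.98, 5.40): bearing = atan2(-3.98, 5.40) mod 360° = 323.57° ≈ 324°.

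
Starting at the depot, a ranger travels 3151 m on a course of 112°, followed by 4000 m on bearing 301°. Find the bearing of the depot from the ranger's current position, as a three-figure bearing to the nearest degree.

Leg 1 (112°, 3151 m): east 3151 sin 112° = 2921.56, north 3151 cos 112° = -1180.39
Leg 2 (301°, 4000 m): east 4000 sin 301° = -3428.67, north 4000 cos 301° = 2060.15
Net displacement: -507.11 east, 879.77 north. Direction back to start is (507.11, -879.77): bearing = atan2(507.11, -879.77) mod 360° = 150.04° ≈ 150°.

150°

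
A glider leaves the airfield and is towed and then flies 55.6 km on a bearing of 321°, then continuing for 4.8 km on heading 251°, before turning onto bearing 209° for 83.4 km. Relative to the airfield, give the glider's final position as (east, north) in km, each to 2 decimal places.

(-79.96, -31.30)

Leg 1 (321°, 55.6 km): east 55.6 sin 321° = -34.99, north 55.6 cos 321° = 43.21
Leg 2 (251°, 4.8 km): east 4.8 sin 251° = -4.54, north 4.8 cos 251° = -1.56
Leg 3 (209°, 83.4 km): east 83.4 sin 209° = -40.43, north 83.4 cos 209° = -72.94
Summing: -79.96 km east, -31.30 km north → (-79.96, -31.30).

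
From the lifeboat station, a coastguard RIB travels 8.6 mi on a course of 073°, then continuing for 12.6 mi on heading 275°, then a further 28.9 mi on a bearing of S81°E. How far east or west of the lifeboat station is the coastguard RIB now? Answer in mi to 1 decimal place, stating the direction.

Leg 1 (073°, 8.6 mi): east 8.6 sin 73° = 8.22, north 8.6 cos 73° = 2.51
Leg 2 (275°, 12.6 mi): east 12.6 sin 275° = -12.55, north 12.6 cos 275° = 1.10
Leg 3 (S81°E, 28.9 mi): east 28.9 sin 99° = 28.54, north 28.9 cos 99° = -4.52
Net east component: 24.22 mi.

24.2 mi east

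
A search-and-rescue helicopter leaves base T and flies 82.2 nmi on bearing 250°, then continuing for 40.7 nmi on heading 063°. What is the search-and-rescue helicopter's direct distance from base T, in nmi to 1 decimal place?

42.1 nmi

Leg 1 (250°, 82.2 nmi): east 82.2 sin 250° = -77.24, north 82.2 cos 250° = -28.11
Leg 2 (063°, 40.7 nmi): east 40.7 sin 63° = 36.26, north 40.7 cos 63° = 18.48
Net: -40.98 east, -9.64 north. Distance = √((-40.98)² + (-9.64)²) = 42.097 nmi.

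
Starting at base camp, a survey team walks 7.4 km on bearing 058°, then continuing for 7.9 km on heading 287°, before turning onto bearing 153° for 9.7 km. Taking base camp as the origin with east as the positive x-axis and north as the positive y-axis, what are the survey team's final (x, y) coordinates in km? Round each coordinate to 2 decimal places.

Leg 1 (058°, 7.4 km): east 7.4 sin 58° = 6.28, north 7.4 cos 58° = 3.92
Leg 2 (287°, 7.9 km): east 7.9 sin 287° = -7.55, north 7.9 cos 287° = 2.31
Leg 3 (153°, 9.7 km): east 9.7 sin 153° = 4.40, north 9.7 cos 153° = -8.64
Summing: 3.12 km east, -2.41 km north → (3.12, -2.41).

(3.12, -2.41)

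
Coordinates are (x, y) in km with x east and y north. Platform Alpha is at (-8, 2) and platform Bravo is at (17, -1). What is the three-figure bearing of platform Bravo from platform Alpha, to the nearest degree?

Δeast = 17 − -8 = 25.00; Δnorth = -1 − 2 = -3.00.
Bearing = atan2(Δeast, Δnorth) mod 360° = 96.84° ≈ 097°.

097°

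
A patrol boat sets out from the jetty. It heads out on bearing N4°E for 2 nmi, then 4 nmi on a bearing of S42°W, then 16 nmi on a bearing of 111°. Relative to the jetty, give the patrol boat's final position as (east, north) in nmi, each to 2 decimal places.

(12.40, -6.71)

Leg 1 (N4°E, 2 nmi): east 2 sin 4° = 0.14, north 2 cos 4° = 2.00
Leg 2 (S42°W, 4 nmi): east 4 sin 222° = -2.68, north 4 cos 222° = -2.97
Leg 3 (111°, 16 nmi): east 16 sin 111° = 14.94, north 16 cos 111° = -5.73
Summing: 12.40 nmi east, -6.71 nmi north → (12.40, -6.71).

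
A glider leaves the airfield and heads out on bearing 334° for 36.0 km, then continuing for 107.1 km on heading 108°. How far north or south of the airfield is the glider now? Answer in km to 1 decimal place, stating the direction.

0.7 km south

Leg 1 (334°, 36.0 km): east 36.0 sin 334° = -15.78, north 36.0 cos 334° = 32.36
Leg 2 (108°, 107.1 km): east 107.1 sin 108° = 101.86, north 107.1 cos 108° = -33.10
Net north component: -0.74 km.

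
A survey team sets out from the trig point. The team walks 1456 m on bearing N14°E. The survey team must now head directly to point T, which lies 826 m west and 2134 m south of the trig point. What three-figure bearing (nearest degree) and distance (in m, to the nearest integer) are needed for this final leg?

Leg 1 (N14°E, 1456 m): east 1456 sin 14° = 352.24, north 1456 cos 14° = 1412.75
Current position: (352.24, 1412.75). Target: (-826, -2134). Remaining: Δeast = -1178.24, Δnorth = -3546.75.
Bearing = atan2(-1178.24, -3546.75) mod 360° = 198.38°; distance = √((-1178.24)² + (-3546.75)²) = 3737.337 m.

198°, 3737 m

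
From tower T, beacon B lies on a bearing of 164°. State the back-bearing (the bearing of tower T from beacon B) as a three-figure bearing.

344°

Back-bearing = 164° + 180° = 344°.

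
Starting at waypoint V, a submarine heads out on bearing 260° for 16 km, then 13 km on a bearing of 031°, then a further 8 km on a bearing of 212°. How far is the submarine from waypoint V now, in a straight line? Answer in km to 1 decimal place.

Leg 1 (260°, 16 km): east 16 sin 260° = -15.76, north 16 cos 260° = -2.78
Leg 2 (031°, 13 km): east 13 sin 31° = 6.70, north 13 cos 31° = 11.14
Leg 3 (212°, 8 km): east 8 sin 212° = -4.24, north 8 cos 212° = -6.78
Net: -13.30 east, 1.58 north. Distance = √((-13.30)² + (1.58)²) = 13.394 km.

13.4 km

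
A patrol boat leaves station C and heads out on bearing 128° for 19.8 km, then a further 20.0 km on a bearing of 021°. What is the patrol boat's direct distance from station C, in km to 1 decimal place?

Leg 1 (128°, 19.8 km): east 19.8 sin 128° = 15.60, north 19.8 cos 128° = -12.19
Leg 2 (021°, 20.0 km): east 20.0 sin 21° = 7.17, north 20.0 cos 21° = 18.67
Net: 22.77 east, 6.48 north. Distance = √((22.77)² + (6.48)²) = 23.674 km.

23.7 km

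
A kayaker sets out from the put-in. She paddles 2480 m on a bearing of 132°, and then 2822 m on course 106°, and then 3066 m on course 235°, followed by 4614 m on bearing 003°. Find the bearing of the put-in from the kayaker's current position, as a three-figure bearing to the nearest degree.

Leg 1 (132°, 2480 m): east 2480 sin 132° = 1843.00, north 2480 cos 132° = -1659.44
Leg 2 (106°, 2822 m): east 2822 sin 106° = 2712.68, north 2822 cos 106° = -777.85
Leg 3 (235°, 3066 m): east 3066 sin 235° = -2511.52, north 3066 cos 235° = -1758.59
Leg 4 (003°, 4614 m): east 4614 sin 3° = 241.48, north 4614 cos 3° = 4607.68
Net displacement: 2285.64 east, 411.80 north. Direction back to start is (-2285.64, -411.80): bearing = atan2(-2285.64, -411.80) mod 360° = 259.79° ≈ 260°.

260°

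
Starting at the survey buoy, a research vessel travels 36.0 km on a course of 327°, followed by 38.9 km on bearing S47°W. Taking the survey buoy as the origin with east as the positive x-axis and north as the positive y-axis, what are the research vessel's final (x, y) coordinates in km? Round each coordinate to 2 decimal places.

Leg 1 (327°, 36.0 km): east 36.0 sin 327° = -19.61, north 36.0 cos 327° = 30.19
Leg 2 (S47°W, 38.9 km): east 38.9 sin 227° = -28.45, north 38.9 cos 227° = -26.53
Summing: -48.06 km east, 3.66 km north → (-48.06, 3.66).

(-48.06, 3.66)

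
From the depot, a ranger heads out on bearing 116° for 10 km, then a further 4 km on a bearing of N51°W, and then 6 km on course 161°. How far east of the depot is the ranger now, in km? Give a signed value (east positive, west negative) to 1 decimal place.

7.8 km

Leg 1 (116°, 10 km): east 10 sin 116° = 8.99, north 10 cos 116° = -4.38
Leg 2 (N51°W, 4 km): east 4 sin 309° = -3.11, north 4 cos 309° = 2.52
Leg 3 (161°, 6 km): east 6 sin 161° = 1.95, north 6 cos 161° = -5.67
Net east component: 7.83 km.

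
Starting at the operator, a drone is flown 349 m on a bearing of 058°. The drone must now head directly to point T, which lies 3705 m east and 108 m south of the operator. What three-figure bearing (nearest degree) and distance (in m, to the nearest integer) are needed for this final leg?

095°, 3422 m

Leg 1 (058°, 349 m): east 349 sin 58° = 295.97, north 349 cos 58° = 184.94
Current position: (295.97, 184.94). Target: (3705, -108). Remaining: Δeast = 3409.03, Δnorth = -292.94.
Bearing = atan2(3409.03, -292.94) mod 360° = 94.91°; distance = √((3409.03)² + (-292.94)²) = 3421.594 m.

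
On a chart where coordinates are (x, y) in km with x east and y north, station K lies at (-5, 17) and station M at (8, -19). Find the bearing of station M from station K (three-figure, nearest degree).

160°

Δeast = 8 − -5 = 13.00; Δnorth = -19 − 17 = -36.00.
Bearing = atan2(Δeast, Δnorth) mod 360° = 160.14° ≈ 160°.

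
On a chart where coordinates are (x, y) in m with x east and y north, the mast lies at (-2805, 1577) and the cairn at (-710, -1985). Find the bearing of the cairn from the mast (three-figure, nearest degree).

Δeast = -710 − -2805 = 2095.00; Δnorth = -1985 − 1577 = -3562.00.
Bearing = atan2(Δeast, Δnorth) mod 360° = 149.54° ≈ 150°.

150°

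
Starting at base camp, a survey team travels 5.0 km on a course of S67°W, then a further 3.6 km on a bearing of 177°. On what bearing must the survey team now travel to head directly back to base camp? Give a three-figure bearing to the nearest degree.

Leg 1 (S67°W, 5.0 km): east 5.0 sin 247° = -4.60, north 5.0 cos 247° = -1.95
Leg 2 (177°, 3.6 km): east 3.6 sin 177° = 0.19, north 3.6 cos 177° = -3.60
Net displacement: -4.41 east, -5.55 north. Direction back to start is (4.41, 5.55): bearing = atan2(4.41, 5.55) mod 360° = 38.50° ≈ 039°.

039°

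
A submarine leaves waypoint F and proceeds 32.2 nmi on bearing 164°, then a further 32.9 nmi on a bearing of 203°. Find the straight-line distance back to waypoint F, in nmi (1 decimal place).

61.4 nmi

Leg 1 (164°, 32.2 nmi): east 32.2 sin 164° = 8.88, north 32.2 cos 164° = -30.95
Leg 2 (203°, 32.9 nmi): east 32.9 sin 203° = -12.86, north 32.9 cos 203° = -30.28
Net: -3.98 east, -61.24 north. Distance = √((-3.98)² + (-61.24)²) = 61.366 nmi.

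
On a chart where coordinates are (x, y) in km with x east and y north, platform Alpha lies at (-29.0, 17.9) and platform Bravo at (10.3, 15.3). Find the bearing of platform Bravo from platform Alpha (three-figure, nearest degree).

Δeast = 10.3 − -29.0 = 39.30; Δnorth = 15.3 − 17.9 = -2.60.
Bearing = atan2(Δeast, Δnorth) mod 360° = 93.79° ≈ 094°.

094°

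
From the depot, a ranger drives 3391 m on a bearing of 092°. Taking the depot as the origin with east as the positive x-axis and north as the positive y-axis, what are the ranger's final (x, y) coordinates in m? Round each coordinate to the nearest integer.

(3389, -118)

Leg 1 (092°, 3391 m): east 3391 sin 92° = 3388.93, north 3391 cos 92° = -118.34
Summing: 3388.93 m east, -118.34 m north → (3389, -118).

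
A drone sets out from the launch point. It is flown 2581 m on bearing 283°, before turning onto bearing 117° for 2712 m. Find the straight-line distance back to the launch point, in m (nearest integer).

658 m

Leg 1 (283°, 2581 m): east 2581 sin 283° = -2514.85, north 2581 cos 283° = 580.60
Leg 2 (117°, 2712 m): east 2712 sin 117° = 2416.41, north 2712 cos 117° = -1231.22
Net: -98.44 east, -650.62 north. Distance = √((-98.44)² + (-650.62)²) = 658.028 m.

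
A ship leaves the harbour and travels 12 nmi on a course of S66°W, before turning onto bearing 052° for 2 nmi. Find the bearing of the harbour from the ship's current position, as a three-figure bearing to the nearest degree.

Leg 1 (S66°W, 12 nmi): east 12 sin 246° = -10.96, north 12 cos 246° = -4.88
Leg 2 (052°, 2 nmi): east 2 sin 52° = 1.58, north 2 cos 52° = 1.23
Net displacement: -9.39 east, -3.65 north. Direction back to start is (9.39, 3.65): bearing = atan2(9.39, 3.65) mod 360° = 68.75° ≈ 069°.

069°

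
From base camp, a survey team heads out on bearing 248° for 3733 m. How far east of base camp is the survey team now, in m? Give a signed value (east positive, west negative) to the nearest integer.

Leg 1 (248°, 3733 m): east 3733 sin 248° = -3461.18, north 3733 cos 248° = -1398.41
Net east component: -3461.18 m.

-3461 m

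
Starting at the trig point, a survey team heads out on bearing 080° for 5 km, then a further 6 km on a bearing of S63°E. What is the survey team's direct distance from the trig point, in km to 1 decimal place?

10.4 km

Leg 1 (080°, 5 km): east 5 sin 80° = 4.92, north 5 cos 80° = 0.87
Leg 2 (S63°E, 6 km): east 6 sin 117° = 5.35, north 6 cos 117° = -2.72
Net: 10.27 east, -1.86 north. Distance = √((10.27)² + (-1.86)²) = 10.436 km.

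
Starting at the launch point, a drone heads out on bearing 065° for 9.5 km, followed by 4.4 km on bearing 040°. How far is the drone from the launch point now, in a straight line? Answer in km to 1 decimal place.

13.6 km

Leg 1 (065°, 9.5 km): east 9.5 sin 65° = 8.61, north 9.5 cos 65° = 4.01
Leg 2 (040°, 4.4 km): east 4.4 sin 40° = 2.83, north 4.4 cos 40° = 3.37
Net: 11.44 east, 7.39 north. Distance = √((11.44)² + (7.39)²) = 13.615 km.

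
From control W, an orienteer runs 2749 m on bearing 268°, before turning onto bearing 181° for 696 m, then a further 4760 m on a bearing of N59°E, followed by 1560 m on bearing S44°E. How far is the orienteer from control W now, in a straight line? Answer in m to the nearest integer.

2464 m

Leg 1 (268°, 2749 m): east 2749 sin 268° = -2747.33, north 2749 cos 268° = -95.94
Leg 2 (181°, 696 m): east 696 sin 181° = -12.15, north 696 cos 181° = -695.89
Leg 3 (N59°E, 4760 m): east 4760 sin 59° = 4080.12, north 4760 cos 59° = 2451.58
Leg 4 (S44°E, 1560 m): east 1560 sin 136° = 1083.67, north 1560 cos 136° = -1122.17
Net: 2404.31 east, 537.58 north. Distance = √((2404.31)² + (537.58)²) = 2463.677 m.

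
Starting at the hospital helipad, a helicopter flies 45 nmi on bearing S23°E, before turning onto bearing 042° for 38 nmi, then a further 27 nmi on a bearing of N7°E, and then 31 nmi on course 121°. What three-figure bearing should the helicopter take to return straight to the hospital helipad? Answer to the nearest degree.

272°

Leg 1 (S23°E, 45 nmi): east 45 sin 157° = 17.58, north 45 cos 157° = -41.42
Leg 2 (042°, 38 nmi): east 38 sin 42° = 25.43, north 38 cos 42° = 28.24
Leg 3 (N7°E, 27 nmi): east 27 sin 7° = 3.29, north 27 cos 7° = 26.80
Leg 4 (121°, 31 nmi): east 31 sin 121° = 26.57, north 31 cos 121° = -15.97
Net displacement: 72.87 east, -2.35 north. Direction back to start is (-72.87, 2.35): bearing = atan2(-72.87, 2.35) mod 360° = 271.85° ≈ 272°.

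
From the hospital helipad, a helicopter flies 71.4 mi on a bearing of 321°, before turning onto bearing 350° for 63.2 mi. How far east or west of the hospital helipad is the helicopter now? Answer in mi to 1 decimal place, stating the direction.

Leg 1 (321°, 71.4 mi): east 71.4 sin 321° = -44.93, north 71.4 cos 321° = 55.49
Leg 2 (350°, 63.2 mi): east 63.2 sin 350° = -10.97, north 63.2 cos 350° = 62.24
Net east component: -55.91 mi.

55.9 mi west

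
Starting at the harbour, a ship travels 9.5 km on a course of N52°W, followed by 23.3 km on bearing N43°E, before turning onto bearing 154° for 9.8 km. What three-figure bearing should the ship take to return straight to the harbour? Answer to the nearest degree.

222°

Leg 1 (N52°W, 9.5 km): east 9.5 sin 308° = -7.49, north 9.5 cos 308° = 5.85
Leg 2 (N43°E, 23.3 km): east 23.3 sin 43° = 15.89, north 23.3 cos 43° = 17.04
Leg 3 (154°, 9.8 km): east 9.8 sin 154° = 4.30, north 9.8 cos 154° = -8.81
Net displacement: 12.70 east, 14.08 north. Direction back to start is (-12.70, -14.08): bearing = atan2(-12.70, -14.08) mod 360° = 222.05° ≈ 222°.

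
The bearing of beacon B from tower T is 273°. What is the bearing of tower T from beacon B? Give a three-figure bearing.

093°

Back-bearing = 273° − 180° = 093°.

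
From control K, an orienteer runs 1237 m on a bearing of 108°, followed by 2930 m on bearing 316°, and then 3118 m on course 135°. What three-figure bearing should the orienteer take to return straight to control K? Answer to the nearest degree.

290°

Leg 1 (108°, 1237 m): east 1237 sin 108° = 1176.46, north 1237 cos 108° = -382.25
Leg 2 (316°, 2930 m): east 2930 sin 316° = -2035.35, north 2930 cos 316° = 2107.67
Leg 3 (135°, 3118 m): east 3118 sin 135° = 2204.76, north 3118 cos 135° = -2204.76
Net displacement: 1345.87 east, -479.35 north. Direction back to start is (-1345.87, 479.35): bearing = atan2(-1345.87, 479.35) mod 360° = 289.60° ≈ 290°.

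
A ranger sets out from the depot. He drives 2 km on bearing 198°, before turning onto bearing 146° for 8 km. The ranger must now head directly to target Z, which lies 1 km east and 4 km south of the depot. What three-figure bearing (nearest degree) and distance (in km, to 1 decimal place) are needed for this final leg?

328°, 5.4 km

Leg 1 (198°, 2 km): east 2 sin 198° = -0.62, north 2 cos 198° = -1.90
Leg 2 (146°, 8 km): east 8 sin 146° = 4.47, north 8 cos 146° = -6.63
Current position: (3.86, -8.53). Target: (1, -4). Remaining: Δeast = -2.86, Δnorth = 4.53.
Bearing = atan2(-2.86, 4.53) mod 360° = 327.80°; distance = √((-2.86)² + (4.53)²) = 5.359 km.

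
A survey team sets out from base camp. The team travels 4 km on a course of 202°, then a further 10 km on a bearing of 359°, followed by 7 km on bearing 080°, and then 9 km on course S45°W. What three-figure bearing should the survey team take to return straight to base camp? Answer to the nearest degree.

Leg 1 (202°, 4 km): east 4 sin 202° = -1.50, north 4 cos 202° = -3.71
Leg 2 (359°, 10 km): east 10 sin 359° = -0.17, north 10 cos 359° = 10.00
Leg 3 (080°, 7 km): east 7 sin 80° = 6.89, north 7 cos 80° = 1.22
Leg 4 (S45°W, 9 km): east 9 sin 225° = -6.36, north 9 cos 225° = -6.36
Net displacement: -1.14 east, 1.14 north. Direction back to start is (1.14, -1.14): bearing = atan2(1.14, -1.14) mod 360° = 134.95° ≈ 135°.

135°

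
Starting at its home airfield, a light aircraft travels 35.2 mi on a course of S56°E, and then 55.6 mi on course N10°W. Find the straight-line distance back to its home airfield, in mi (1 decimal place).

40.1 mi

Leg 1 (S56°E, 35.2 mi): east 35.2 sin 124° = 29.18, north 35.2 cos 124° = -19.68
Leg 2 (N10°W, 55.6 mi): east 55.6 sin 350° = -9.65, north 55.6 cos 350° = 54.76
Net: 19.53 east, 35.07 north. Distance = √((19.53)² + (35.07)²) = 40.142 mi.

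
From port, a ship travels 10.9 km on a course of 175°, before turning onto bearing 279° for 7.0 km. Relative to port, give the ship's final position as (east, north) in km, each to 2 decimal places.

(-5.96, -9.76)

Leg 1 (175°, 10.9 km): east 10.9 sin 175° = 0.95, north 10.9 cos 175° = -10.86
Leg 2 (279°, 7.0 km): east 7.0 sin 279° = -6.91, north 7.0 cos 279° = 1.10
Summing: -5.96 km east, -9.76 km north → (-5.96, -9.76).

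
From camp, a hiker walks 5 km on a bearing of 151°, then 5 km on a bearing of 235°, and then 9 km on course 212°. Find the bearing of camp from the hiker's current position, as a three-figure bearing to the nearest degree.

Leg 1 (151°, 5 km): east 5 sin 151° = 2.42, north 5 cos 151° = -4.37
Leg 2 (235°, 5 km): east 5 sin 235° = -4.10, north 5 cos 235° = -2.87
Leg 3 (212°, 9 km): east 9 sin 212° = -4.77, north 9 cos 212° = -7.63
Net displacement: -6.44 east, -14.87 north. Direction back to start is (6.44, 14.87): bearing = atan2(6.44, 14.87) mod 360° = 23.42° ≈ 023°.

023°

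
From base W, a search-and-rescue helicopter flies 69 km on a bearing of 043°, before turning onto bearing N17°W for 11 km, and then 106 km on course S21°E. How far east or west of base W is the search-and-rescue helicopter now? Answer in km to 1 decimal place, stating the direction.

81.8 km east

Leg 1 (043°, 69 km): east 69 sin 43° = 47.06, north 69 cos 43° = 50.46
Leg 2 (N17°W, 11 km): east 11 sin 343° = -3.22, north 11 cos 343° = 10.52
Leg 3 (S21°E, 106 km): east 106 sin 159° = 37.99, north 106 cos 159° = -98.96
Net east component: 81.83 km.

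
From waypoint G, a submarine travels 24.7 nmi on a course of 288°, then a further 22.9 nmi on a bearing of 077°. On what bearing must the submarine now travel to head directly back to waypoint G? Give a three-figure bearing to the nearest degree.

Leg 1 (288°, 24.7 nmi): east 24.7 sin 288° = -23.49, north 24.7 cos 288° = 7.63
Leg 2 (077°, 22.9 nmi): east 22.9 sin 77° = 22.31, north 22.9 cos 77° = 5.15
Net displacement: -1.18 east, 12.78 north. Direction back to start is (1.18, -12.78): bearing = atan2(1.18, -12.78) mod 360° = 174.74° ≈ 175°.

175°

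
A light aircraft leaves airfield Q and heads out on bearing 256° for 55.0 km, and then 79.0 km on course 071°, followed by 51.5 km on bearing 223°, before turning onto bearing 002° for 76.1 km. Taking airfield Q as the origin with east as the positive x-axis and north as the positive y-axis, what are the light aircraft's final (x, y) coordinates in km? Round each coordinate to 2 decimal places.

(-11.14, 50.80)

Leg 1 (256°, 55.0 km): east 55.0 sin 256° = -53.37, north 55.0 cos 256° = -13.31
Leg 2 (071°, 79.0 km): east 79.0 sin 71° = 74.70, north 79.0 cos 71° = 25.72
Leg 3 (223°, 51.5 km): east 51.5 sin 223° = -35.12, north 51.5 cos 223° = -37.66
Leg 4 (002°, 76.1 km): east 76.1 sin 2° = 2.66, north 76.1 cos 2° = 76.05
Summing: -11.14 km east, 50.80 km north → (-11.14, 50.80).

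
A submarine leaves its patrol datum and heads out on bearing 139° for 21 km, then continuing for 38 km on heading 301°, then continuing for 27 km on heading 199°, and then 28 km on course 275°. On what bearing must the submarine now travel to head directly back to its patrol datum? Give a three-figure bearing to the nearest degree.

071°

Leg 1 (139°, 21 km): east 21 sin 139° = 13.78, north 21 cos 139° = -15.85
Leg 2 (301°, 38 km): east 38 sin 301° = -32.57, north 38 cos 301° = 19.57
Leg 3 (199°, 27 km): east 27 sin 199° = -8.79, north 27 cos 199° = -25.53
Leg 4 (275°, 28 km): east 28 sin 275° = -27.89, north 28 cos 275° = 2.44
Net displacement: -55.48 east, -19.37 north. Direction back to start is (55.48, 19.37): bearing = atan2(55.48, 19.37) mod 360° = 70.76° ≈ 071°.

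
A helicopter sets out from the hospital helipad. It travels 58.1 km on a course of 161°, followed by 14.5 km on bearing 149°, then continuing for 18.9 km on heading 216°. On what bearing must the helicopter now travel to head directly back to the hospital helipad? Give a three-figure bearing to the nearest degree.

Leg 1 (161°, 58.1 km): east 58.1 sin 161° = 18.92, north 58.1 cos 161° = -54.93
Leg 2 (149°, 14.5 km): east 14.5 sin 149° = 7.47, north 14.5 cos 149° = -12.43
Leg 3 (216°, 18.9 km): east 18.9 sin 216° = -11.11, north 18.9 cos 216° = -15.29
Net displacement: 15.27 east, -82.65 north. Direction back to start is (-15.27, 82.65): bearing = atan2(-15.27, 82.65) mod 360° = 349.53° ≈ 350°.

350°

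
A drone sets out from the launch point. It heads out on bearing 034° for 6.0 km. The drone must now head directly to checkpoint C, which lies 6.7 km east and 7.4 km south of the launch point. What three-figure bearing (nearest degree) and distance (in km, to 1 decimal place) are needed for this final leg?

165°, 12.8 km

Leg 1 (034°, 6.0 km): east 6.0 sin 34° = 3.36, north 6.0 cos 34° = 4.97
Current position: (3.36, 4.97). Target: (6.7, -7.4). Remaining: Δeast = 3.34, Δnorth = -12.37.
Bearing = atan2(3.34, -12.37) mod 360° = 164.87°; distance = √((3.34)² + (-12.37)²) = 12.818 km.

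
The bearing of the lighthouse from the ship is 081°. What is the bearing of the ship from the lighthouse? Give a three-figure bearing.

261°

Back-bearing = 081° + 180° = 261°.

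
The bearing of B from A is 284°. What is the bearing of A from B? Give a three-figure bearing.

104°

Back-bearing = 284° − 180° = 104°.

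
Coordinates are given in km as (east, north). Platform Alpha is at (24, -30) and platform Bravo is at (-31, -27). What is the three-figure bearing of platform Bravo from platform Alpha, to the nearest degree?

273°

Δeast = -31 − 24 = -55.00; Δnorth = -27 − -30 = 3.00.
Bearing = atan2(Δeast, Δnorth) mod 360° = 273.12° ≈ 273°.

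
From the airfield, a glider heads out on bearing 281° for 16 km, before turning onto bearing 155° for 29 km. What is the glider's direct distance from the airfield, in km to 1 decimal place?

23.5 km

Leg 1 (281°, 16 km): east 16 sin 281° = -15.71, north 16 cos 281° = 3.05
Leg 2 (155°, 29 km): east 29 sin 155° = 12.26, north 29 cos 155° = -26.28
Net: -3.45 east, -23.23 north. Distance = √((-3.45)² + (-23.23)²) = 23.485 km.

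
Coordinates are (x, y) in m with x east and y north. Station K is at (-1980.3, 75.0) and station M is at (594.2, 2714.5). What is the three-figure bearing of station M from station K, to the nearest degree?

044°

Δeast = 594.2 − -1980.3 = 2574.50; Δnorth = 2714.5 − 75.0 = 2639.50.
Bearing = atan2(Δeast, Δnorth) mod 360° = 44.29° ≈ 044°.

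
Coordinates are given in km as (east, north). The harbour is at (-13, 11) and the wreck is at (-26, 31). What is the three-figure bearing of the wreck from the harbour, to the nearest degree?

327°

Δeast = -26 − -13 = -13.00; Δnorth = 31 − 11 = 20.00.
Bearing = atan2(Δeast, Δnorth) mod 360° = 326.98° ≈ 327°.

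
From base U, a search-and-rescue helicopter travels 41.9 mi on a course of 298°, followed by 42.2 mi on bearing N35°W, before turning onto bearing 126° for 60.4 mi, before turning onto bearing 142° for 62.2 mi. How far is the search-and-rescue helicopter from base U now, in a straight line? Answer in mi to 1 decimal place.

39.9 mi

Leg 1 (298°, 41.9 mi): east 41.9 sin 298° = -37.00, north 41.9 cos 298° = 19.67
Leg 2 (N35°W, 42.2 mi): east 42.2 sin 325° = -24.20, north 42.2 cos 325° = 34.57
Leg 3 (126°, 60.4 mi): east 60.4 sin 126° = 48.86, north 60.4 cos 126° = -35.50
Leg 4 (142°, 62.2 mi): east 62.2 sin 142° = 38.29, north 62.2 cos 142° = -49.01
Net: 25.96 east, -30.28 north. Distance = √((25.96)² + (-30.28)²) = 39.882 mi.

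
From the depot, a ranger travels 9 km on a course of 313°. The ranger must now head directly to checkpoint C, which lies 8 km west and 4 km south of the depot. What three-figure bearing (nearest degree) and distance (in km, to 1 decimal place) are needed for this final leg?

Leg 1 (313°, 9 km): east 9 sin 313° = -6.58, north 9 cos 313° = 6.14
Current position: (-6.58, 6.14). Target: (-8, -4). Remaining: Δeast = -1.42, Δnorth = -10.14.
Bearing = atan2(-1.42, -10.14) mod 360° = 187.96°; distance = √((-1.42)² + (-10.14)²) = 10.237 km.

188°, 10.2 km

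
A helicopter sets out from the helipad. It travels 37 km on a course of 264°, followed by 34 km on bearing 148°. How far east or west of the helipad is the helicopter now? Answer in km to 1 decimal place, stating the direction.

18.8 km west

Leg 1 (264°, 37 km): east 37 sin 264° = -36.80, north 37 cos 264° = -3.87
Leg 2 (148°, 34 km): east 34 sin 148° = 18.02, north 34 cos 148° = -28.83
Net east component: -18.78 km.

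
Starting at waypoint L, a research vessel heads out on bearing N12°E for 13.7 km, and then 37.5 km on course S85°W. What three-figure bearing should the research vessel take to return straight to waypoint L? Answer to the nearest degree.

106°

Leg 1 (N12°E, 13.7 km): east 13.7 sin 12° = 2.85, north 13.7 cos 12° = 13.40
Leg 2 (S85°W, 37.5 km): east 37.5 sin 265° = -37.36, north 37.5 cos 265° = -3.27
Net displacement: -34.51 east, 10.13 north. Direction back to start is (34.51, -10.13): bearing = atan2(34.51, -10.13) mod 360° = 106.36° ≈ 106°.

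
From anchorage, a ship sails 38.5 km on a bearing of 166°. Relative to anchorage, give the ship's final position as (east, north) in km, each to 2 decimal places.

Leg 1 (166°, 38.5 km): east 38.5 sin 166° = 9.31, north 38.5 cos 166° = -37.36
Summing: 9.31 km east, -37.36 km north → (9.31, -37.36).

(9.31, -37.36)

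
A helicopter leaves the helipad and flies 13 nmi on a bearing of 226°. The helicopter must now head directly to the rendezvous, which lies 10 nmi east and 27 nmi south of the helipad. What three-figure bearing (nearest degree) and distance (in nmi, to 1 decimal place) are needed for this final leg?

Leg 1 (226°, 13 nmi): east 13 sin 226° = -9.35, north 13 cos 226° = -9.03
Current position: (-9.35, -9.03). Target: (10, -27). Remaining: Δeast = 19.35, Δnorth = -17.97.
Bearing = atan2(19.35, -17.97) mod 360° = 132.88°; distance = √((19.35)² + (-17.97)²) = 26.408 nmi.

133°, 26.4 nmi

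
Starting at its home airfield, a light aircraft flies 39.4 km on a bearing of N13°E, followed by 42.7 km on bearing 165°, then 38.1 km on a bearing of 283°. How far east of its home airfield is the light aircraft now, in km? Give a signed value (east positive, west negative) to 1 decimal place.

Leg 1 (N13°E, 39.4 km): east 39.4 sin 13° = 8.86, north 39.4 cos 13° = 38.39
Leg 2 (165°, 42.7 km): east 42.7 sin 165° = 11.05, north 42.7 cos 165° = -41.25
Leg 3 (283°, 38.1 km): east 38.1 sin 283° = -37.12, north 38.1 cos 283° = 8.57
Net east component: -17.21 km.

-17.2 km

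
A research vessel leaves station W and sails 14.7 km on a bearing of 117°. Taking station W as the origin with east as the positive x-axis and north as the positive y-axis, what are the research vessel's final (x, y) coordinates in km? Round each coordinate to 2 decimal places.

Leg 1 (117°, 14.7 km): east 14.7 sin 117° = 13.10, north 14.7 cos 117° = -6.67
Summing: 13.10 km east, -6.67 km north → (13.10, -6.67).

(13.10, -6.67)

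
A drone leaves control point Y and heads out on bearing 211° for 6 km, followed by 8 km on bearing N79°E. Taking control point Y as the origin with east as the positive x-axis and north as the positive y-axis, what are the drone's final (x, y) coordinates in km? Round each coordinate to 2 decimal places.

(4.76, -3.62)

Leg 1 (211°, 6 km): east 6 sin 211° = -3.09, north 6 cos 211° = -5.14
Leg 2 (N79°E, 8 km): east 8 sin 79° = 7.85, north 8 cos 79° = 1.53
Summing: 4.76 km east, -3.62 km north → (4.76, -3.62).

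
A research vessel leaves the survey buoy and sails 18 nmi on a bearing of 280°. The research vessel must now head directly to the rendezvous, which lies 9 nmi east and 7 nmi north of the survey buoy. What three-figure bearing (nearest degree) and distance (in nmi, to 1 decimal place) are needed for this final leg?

Leg 1 (280°, 18 nmi): east 18 sin 280° = -17.73, north 18 cos 280° = 3.13
Current position: (-17.73, 3.13). Target: (9, 7). Remaining: Δeast = 26.73, Δnorth = 3.87.
Bearing = atan2(26.73, 3.87) mod 360° = 81.75°; distance = √((26.73)² + (3.87)²) = 27.006 nmi.

082°, 27.0 nmi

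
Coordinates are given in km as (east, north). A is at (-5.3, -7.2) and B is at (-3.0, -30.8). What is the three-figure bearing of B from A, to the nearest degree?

174°

Δeast = -3.0 − -5.3 = 2.30; Δnorth = -30.8 − -7.2 = -23.60.
Bearing = atan2(Δeast, Δnorth) mod 360° = 174.43° ≈ 174°.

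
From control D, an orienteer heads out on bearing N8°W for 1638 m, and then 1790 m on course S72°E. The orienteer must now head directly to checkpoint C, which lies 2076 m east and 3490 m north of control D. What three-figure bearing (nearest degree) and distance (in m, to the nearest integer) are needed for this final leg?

Leg 1 (N8°W, 1638 m): east 1638 sin 352° = -227.97, north 1638 cos 352° = 1622.06
Leg 2 (S72°E, 1790 m): east 1790 sin 108° = 1702.39, north 1790 cos 108° = -553.14
Current position: (1474.43, 1068.92). Target: (2076, 3490). Remaining: Δeast = 601.57, Δnorth = 2421.08.
Bearing = atan2(601.57, 2421.08) mod 360° = 13.95°; distance = √((601.57)² + (2421.08)²) = 2494.700 m.

014°, 2495 m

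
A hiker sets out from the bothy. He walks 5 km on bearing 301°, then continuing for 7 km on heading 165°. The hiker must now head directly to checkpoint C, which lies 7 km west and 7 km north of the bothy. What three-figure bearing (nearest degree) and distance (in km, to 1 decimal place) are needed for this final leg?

338°, 12.1 km

Leg 1 (301°, 5 km): east 5 sin 301° = -4.29, north 5 cos 301° = 2.58
Leg 2 (165°, 7 km): east 7 sin 165° = 1.81, north 7 cos 165° = -6.76
Current position: (-2.47, -4.19). Target: (-7, 7). Remaining: Δeast = -4.53, Δnorth = 11.19.
Bearing = atan2(-4.53, 11.19) mod 360° = 337.97°; distance = √((-4.53)² + (11.19)²) = 12.067 km.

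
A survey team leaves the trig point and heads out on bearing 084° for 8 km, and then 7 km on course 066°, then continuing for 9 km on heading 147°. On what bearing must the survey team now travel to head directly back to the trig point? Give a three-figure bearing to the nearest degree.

281°

Leg 1 (084°, 8 km): east 8 sin 84° = 7.96, north 8 cos 84° = 0.84
Leg 2 (066°, 7 km): east 7 sin 66° = 6.39, north 7 cos 66° = 2.85
Leg 3 (147°, 9 km): east 9 sin 147° = 4.90, north 9 cos 147° = -7.55
Net displacement: 19.25 east, -3.86 north. Direction back to start is (-19.25, 3.86): bearing = atan2(-19.25, 3.86) mod 360° = 281.35° ≈ 281°.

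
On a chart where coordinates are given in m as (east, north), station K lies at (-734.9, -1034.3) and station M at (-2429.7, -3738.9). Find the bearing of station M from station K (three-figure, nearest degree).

Δeast = -2429.7 − -734.9 = -1694.80; Δnorth = -3738.9 − -1034.3 = -2704.60.
Bearing = atan2(Δeast, Δnorth) mod 360° = 212.07° ≈ 212°.

212°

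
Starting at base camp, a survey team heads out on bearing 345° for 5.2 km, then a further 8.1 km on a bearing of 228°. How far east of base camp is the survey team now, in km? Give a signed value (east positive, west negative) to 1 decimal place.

Leg 1 (345°, 5.2 km): east 5.2 sin 345° = -1.35, north 5.2 cos 345° = 5.02
Leg 2 (228°, 8.1 km): east 8.1 sin 228° = -6.02, north 8.1 cos 228° = -5.42
Net east component: -7.37 km.

-7.4 km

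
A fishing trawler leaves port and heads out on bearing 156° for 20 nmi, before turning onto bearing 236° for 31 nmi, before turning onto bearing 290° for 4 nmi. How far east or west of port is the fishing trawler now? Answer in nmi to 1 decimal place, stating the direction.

21.3 nmi west

Leg 1 (156°, 20 nmi): east 20 sin 156° = 8.13, north 20 cos 156° = -18.27
Leg 2 (236°, 31 nmi): east 31 sin 236° = -25.70, north 31 cos 236° = -17.33
Leg 3 (290°, 4 nmi): east 4 sin 290° = -3.76, north 4 cos 290° = 1.37
Net east component: -21.32 nmi.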